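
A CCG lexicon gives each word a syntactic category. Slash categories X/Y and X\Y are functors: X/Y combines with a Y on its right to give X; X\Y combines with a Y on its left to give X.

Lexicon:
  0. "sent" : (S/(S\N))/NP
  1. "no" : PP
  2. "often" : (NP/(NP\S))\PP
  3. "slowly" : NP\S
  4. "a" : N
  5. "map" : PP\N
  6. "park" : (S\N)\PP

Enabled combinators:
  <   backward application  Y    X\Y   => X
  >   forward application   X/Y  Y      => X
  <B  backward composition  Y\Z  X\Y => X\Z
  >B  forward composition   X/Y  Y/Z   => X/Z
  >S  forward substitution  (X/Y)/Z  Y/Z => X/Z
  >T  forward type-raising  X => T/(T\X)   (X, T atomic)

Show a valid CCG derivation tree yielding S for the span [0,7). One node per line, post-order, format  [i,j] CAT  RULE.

[0,1] (S/(S\N))/NP  lex  "sent"
[1,2] PP  lex  "no"
[2,3] (NP/(NP\S))\PP  lex  "often"
[1,3] NP/(NP\S)  <  k=2
[3,4] NP\S  lex  "slowly"
[1,4] NP  >  k=3
[0,4] S/(S\N)  >  k=1
[4,5] N  lex  "a"
[4,5] PP/(PP\N)  >T
[5,6] PP\N  lex  "map"
[4,6] PP  >  k=5
[6,7] (S\N)\PP  lex  "park"
[4,7] S\N  <  k=6
[0,7] S  >  k=4

[0,7] S   >
  [0,4] S/(S\N)   >
    [0,1] "sent" : (S/(S\N))/NP
    [1,4] NP   >
      [1,3] NP/(NP\S)   <
        [1,2] "no" : PP
        [2,3] "often" : (NP/(NP\S))\PP
      [3,4] "slowly" : NP\S
  [4,7] S\N   <
    [4,6] PP   >
      [4,5] PP/(PP\N)   >T
        [4,5] "a" : N
      [5,6] "map" : PP\N
    [6,7] "park" : (S\N)\PP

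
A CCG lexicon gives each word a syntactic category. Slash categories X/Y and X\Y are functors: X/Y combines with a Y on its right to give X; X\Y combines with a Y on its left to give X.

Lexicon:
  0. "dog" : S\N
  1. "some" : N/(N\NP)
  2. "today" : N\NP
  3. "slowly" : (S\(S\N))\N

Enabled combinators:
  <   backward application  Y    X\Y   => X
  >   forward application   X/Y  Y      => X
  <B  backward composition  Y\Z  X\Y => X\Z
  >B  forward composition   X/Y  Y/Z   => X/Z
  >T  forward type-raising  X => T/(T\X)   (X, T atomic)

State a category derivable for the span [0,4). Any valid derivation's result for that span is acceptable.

[0,4] S   <
  [0,1] "dog" : S\N
  [1,4] S\(S\N)   <
    [1,3] N   >
      [1,2] "some" : N/(N\NP)
      [2,3] "today" : N\NP
    [3,4] "slowly" : (S\(S\N))\N

S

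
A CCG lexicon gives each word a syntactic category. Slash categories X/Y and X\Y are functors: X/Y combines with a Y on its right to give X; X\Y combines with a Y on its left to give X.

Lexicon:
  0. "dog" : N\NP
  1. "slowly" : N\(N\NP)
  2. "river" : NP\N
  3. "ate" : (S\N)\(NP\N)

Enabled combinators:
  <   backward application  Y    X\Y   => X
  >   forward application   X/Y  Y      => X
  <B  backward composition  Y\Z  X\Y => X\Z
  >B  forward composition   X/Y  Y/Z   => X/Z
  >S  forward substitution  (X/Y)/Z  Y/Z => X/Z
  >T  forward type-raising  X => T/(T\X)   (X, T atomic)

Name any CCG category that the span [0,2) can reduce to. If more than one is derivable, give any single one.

[0,4] S   <
  [0,2] N   <
    [0,1] "dog" : N\NP
    [1,2] "slowly" : N\(N\NP)
  [2,4] S\N   <
    [2,3] "river" : NP\N
    [3,4] "ate" : (S\N)\(NP\N)

N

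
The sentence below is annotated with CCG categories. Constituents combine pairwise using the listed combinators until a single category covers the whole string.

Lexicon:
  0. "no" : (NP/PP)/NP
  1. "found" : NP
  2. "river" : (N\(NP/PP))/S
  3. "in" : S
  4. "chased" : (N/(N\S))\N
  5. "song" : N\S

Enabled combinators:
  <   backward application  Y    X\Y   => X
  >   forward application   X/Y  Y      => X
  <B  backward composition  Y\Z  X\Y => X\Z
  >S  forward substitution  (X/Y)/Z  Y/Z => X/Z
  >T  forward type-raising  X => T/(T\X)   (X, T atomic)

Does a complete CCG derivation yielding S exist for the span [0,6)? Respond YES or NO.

(NP/PP)/NP NP (N\(NP/PP))/S S (N/(N\S))\N N\S
CKY chart[0,6] = {N, N/(N\N), NP/(NP\N), PP/(PP\N), S/(S\N)}; S ∉ chart

NO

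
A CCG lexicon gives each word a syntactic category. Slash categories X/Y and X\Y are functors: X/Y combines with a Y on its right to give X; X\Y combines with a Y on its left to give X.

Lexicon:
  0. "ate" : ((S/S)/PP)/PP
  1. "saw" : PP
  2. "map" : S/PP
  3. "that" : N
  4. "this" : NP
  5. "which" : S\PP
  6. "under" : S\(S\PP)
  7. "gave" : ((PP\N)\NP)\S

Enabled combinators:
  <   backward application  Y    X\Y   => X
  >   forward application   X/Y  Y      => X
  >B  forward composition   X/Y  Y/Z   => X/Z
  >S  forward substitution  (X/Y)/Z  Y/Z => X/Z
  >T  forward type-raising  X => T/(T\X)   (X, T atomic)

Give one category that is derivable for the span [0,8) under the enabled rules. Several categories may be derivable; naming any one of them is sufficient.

[0,8] S   >
  [0,3] S/PP   >S
    [0,2] (S/S)/PP   >
      [0,1] "ate" : ((S/S)/PP)/PP
      [1,2] "saw" : PP
    [2,3] "map" : S/PP
  [3,8] PP   <
    [3,4] "that" : N
    [4,8] PP\N   <
      [4,5] "this" : NP
      [5,8] (PP\N)\NP   <
        [5,7] S   <
          [5,6] "which" : S\PP
          [6,7] "under" : S\(S\PP)
        [7,8] "gave" : ((PP\N)\NP)\S

S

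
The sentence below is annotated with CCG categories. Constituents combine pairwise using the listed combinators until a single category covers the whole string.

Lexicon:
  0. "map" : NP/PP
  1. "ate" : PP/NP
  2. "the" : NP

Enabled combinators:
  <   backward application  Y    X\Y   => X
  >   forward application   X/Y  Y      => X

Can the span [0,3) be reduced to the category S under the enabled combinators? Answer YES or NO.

NP/PP PP/NP NP
CKY chart[0,3] = {NP}; S ∉ chart

NO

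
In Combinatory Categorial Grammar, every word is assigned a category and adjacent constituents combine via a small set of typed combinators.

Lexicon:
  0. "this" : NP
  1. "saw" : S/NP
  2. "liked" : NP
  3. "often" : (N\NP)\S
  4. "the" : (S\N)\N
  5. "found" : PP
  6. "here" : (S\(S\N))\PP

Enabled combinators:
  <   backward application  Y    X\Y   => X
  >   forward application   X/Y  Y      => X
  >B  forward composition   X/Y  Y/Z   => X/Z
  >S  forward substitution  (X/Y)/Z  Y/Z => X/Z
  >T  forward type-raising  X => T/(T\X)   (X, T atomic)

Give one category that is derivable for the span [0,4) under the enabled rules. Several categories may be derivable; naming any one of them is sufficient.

N

[0,7] S   <
  [0,5] S\N   <
    [0,4] N   <
      [0,1] "this" : NP
      [1,4] N\NP   <
        [1,3] S   >
          [1,2] "saw" : S/NP
          [2,3] "liked" : NP
        [3,4] "often" : (N\NP)\S
    [4,5] "the" : (S\N)\N
  [5,7] S\(S\N)   <
    [5,6] "found" : PP
    [6,7] "here" : (S\(S\N))\PP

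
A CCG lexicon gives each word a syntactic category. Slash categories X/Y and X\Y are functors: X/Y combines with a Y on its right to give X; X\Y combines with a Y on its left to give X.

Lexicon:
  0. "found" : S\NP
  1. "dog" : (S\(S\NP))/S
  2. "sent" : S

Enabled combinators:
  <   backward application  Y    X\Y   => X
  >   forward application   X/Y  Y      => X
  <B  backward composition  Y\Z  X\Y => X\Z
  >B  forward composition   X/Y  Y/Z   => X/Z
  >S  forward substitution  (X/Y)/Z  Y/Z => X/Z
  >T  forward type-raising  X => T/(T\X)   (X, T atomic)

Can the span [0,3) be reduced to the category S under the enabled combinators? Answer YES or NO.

YES

[0,3] S   <
  [0,1] "found" : S\NP
  [1,3] S\(S\NP)   >
    [1,2] "dog" : (S\(S\NP))/S
    [2,3] "sent" : S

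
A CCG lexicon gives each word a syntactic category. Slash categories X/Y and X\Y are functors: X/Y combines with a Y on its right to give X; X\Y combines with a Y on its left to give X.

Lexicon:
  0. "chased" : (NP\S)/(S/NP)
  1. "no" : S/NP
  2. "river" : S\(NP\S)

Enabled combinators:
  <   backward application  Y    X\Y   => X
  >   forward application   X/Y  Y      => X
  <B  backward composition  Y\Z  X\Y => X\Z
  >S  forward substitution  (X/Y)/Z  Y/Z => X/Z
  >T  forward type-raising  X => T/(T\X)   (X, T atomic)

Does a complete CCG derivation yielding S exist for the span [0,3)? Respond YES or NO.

YES

[0,3] S   <
  [0,2] NP\S   >
    [0,1] "chased" : (NP\S)/(S/NP)
    [1,2] "no" : S/NP
  [2,3] "river" : S\(NP\S)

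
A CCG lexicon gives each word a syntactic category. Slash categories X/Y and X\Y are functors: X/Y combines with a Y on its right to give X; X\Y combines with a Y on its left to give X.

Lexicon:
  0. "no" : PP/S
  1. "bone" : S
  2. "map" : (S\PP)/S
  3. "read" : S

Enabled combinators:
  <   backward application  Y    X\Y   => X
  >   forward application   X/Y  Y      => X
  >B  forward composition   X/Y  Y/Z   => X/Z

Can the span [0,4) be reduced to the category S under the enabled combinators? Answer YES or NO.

[0,4] S   <
  [0,2] PP   >
    [0,1] "no" : PP/S
    [1,2] "bone" : S
  [2,4] S\PP   >
    [2,3] "map" : (S\PP)/S
    [3,4] "read" : S

YES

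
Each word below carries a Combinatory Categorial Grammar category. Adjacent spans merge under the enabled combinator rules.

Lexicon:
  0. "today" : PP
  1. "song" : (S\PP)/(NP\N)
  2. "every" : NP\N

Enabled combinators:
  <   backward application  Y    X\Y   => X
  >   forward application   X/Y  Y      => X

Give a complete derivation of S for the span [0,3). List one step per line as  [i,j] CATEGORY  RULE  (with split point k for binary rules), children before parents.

[0,3] S   <
  [0,1] "today" : PP
  [1,3] S\PP   >
    [1,2] "song" : (S\PP)/(NP\N)
    [2,3] "every" : NP\N

[0,1] PP  lex  "today"
[1,2] (S\PP)/(NP\N)  lex  "song"
[2,3] NP\N  lex  "every"
[1,3] S\PP  >  k=2
[0,3] S  <  k=1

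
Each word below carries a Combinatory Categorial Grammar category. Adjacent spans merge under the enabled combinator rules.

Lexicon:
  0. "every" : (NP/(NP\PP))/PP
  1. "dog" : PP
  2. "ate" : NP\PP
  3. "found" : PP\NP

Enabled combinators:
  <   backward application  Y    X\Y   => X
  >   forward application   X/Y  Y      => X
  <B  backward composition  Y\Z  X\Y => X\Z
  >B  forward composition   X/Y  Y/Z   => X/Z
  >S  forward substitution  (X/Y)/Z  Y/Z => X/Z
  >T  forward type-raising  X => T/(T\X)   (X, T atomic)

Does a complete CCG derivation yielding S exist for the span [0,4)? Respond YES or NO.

NO

(NP/(NP\PP))/PP PP NP\PP PP\NP
CKY chart[0,4] = {(NP/(NP\PP))/(PP\PP), N/(N\PP), NP/(NP\PP), PP, PP/(PP\PP), S/(S\PP)}; S ∉ chart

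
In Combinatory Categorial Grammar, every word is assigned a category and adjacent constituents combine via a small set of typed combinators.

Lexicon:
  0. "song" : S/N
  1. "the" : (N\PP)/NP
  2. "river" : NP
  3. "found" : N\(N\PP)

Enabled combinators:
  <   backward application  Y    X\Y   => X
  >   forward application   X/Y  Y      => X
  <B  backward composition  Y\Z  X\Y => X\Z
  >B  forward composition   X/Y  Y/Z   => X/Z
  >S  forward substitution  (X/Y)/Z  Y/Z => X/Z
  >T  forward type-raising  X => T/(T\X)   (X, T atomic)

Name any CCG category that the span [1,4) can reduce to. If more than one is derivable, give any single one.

N

[0,4] S   >
  [0,1] "song" : S/N
  [1,4] N   <
    [1,3] N\PP   >
      [1,2] "the" : (N\PP)/NP
      [2,3] "river" : NP
    [3,4] "found" : N\(N\PP)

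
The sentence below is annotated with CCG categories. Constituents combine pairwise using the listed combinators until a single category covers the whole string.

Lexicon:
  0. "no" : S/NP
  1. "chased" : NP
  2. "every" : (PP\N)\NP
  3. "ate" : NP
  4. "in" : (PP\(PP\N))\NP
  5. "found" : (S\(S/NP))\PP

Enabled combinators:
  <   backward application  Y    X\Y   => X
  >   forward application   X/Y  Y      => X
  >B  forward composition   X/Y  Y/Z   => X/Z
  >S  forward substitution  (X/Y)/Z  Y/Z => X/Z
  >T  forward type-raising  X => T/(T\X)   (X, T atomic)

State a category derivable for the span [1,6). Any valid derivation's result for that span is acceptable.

S\(S/NP)

[0,6] S   <
  [0,1] "no" : S/NP
  [1,6] S\(S/NP)   <
    [1,5] PP   <
      [1,3] PP\N   <
        [1,2] "chased" : NP
        [2,3] "every" : (PP\N)\NP
      [3,5] PP\(PP\N)   <
        [3,4] "ate" : NP
        [4,5] "in" : (PP\(PP\N))\NP
    [5,6] "found" : (S\(S/NP))\PP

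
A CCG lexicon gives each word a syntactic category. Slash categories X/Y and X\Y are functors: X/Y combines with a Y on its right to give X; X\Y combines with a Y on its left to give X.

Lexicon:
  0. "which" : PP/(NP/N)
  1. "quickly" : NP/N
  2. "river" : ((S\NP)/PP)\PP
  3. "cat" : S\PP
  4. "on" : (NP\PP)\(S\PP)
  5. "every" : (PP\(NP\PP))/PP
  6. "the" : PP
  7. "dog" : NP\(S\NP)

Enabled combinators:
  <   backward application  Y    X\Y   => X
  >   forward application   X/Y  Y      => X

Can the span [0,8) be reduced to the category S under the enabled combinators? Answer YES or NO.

NO

PP/(NP/N) NP/N ((S\NP)/PP)\PP S\PP (NP\PP)\(S\PP) (PP\(NP\PP))/PP PP NP\(S\NP)
CKY chart[0,8] = {NP}; S ∉ chart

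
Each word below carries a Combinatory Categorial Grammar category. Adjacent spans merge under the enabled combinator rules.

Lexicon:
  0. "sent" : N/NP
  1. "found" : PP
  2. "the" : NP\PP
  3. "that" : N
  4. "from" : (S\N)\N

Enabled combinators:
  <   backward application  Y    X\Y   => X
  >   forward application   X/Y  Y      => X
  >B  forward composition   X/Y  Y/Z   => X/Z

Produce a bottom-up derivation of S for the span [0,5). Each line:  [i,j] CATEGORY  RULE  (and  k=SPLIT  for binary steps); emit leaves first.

[0,5] S   <
  [0,3] N   >
    [0,1] "sent" : N/NP
    [1,3] NP   <
      [1,2] "found" : PP
      [2,3] "the" : NP\PP
  [3,5] S\N   <
    [3,4] "that" : N
    [4,5] "from" : (S\N)\N

[0,1] N/NP  lex  "sent"
[1,2] PP  lex  "found"
[2,3] NP\PP  lex  "the"
[1,3] NP  <  k=2
[0,3] N  >  k=1
[3,4] N  lex  "that"
[4,5] (S\N)\N  lex  "from"
[3,5] S\N  <  k=4
[0,5] S  <  k=3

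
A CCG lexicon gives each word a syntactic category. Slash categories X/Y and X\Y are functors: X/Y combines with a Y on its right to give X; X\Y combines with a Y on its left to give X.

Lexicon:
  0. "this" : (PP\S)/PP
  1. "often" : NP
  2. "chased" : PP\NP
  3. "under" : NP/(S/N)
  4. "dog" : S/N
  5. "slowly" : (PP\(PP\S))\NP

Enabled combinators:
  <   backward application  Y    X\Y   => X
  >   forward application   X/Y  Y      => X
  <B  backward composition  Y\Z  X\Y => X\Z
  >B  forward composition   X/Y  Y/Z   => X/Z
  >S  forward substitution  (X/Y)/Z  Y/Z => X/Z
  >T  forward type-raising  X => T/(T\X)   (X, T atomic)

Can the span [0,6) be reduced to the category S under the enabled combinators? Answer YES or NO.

NO

(PP\S)/PP NP PP\NP NP/(S/N) S/N (PP\(PP\S))\NP
CKY chart[0,6] = {N/(N\PP), NP/(NP\PP), PP, PP/(PP\PP), S/(S\PP)}; S ∉ chart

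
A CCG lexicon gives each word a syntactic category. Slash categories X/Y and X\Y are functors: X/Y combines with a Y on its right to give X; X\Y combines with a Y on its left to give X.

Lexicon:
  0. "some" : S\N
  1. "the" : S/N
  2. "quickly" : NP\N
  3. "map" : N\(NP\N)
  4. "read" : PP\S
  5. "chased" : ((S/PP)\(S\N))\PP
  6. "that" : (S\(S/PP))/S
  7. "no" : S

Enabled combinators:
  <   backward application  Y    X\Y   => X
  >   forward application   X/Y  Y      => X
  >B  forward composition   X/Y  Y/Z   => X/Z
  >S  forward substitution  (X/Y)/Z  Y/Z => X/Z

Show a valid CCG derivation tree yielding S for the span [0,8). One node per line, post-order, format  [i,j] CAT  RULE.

[0,8] S   <
  [0,6] S/PP   <
    [0,1] "some" : S\N
    [1,6] (S/PP)\(S\N)   <
      [1,5] PP   <
        [1,4] S   >
          [1,2] "the" : S/N
          [2,4] N   <
            [2,3] "quickly" : NP\N
            [3,4] "map" : N\(NP\N)
        [4,5] "read" : PP\S
      [5,6] "chased" : ((S/PP)\(S\N))\PP
  [6,8] S\(S/PP)   >
    [6,7] "that" : (S\(S/PP))/S
    [7,8] "no" : S

[0,1] S\N  lex  "some"
[1,2] S/N  lex  "the"
[2,3] NP\N  lex  "quickly"
[3,4] N\(NP\N)  lex  "map"
[2,4] N  <  k=3
[1,4] S  >  k=2
[4,5] PP\S  lex  "read"
[1,5] PP  <  k=4
[5,6] ((S/PP)\(S\N))\PP  lex  "chased"
[1,6] (S/PP)\(S\N)  <  k=5
[0,6] S/PP  <  k=1
[6,7] (S\(S/PP))/S  lex  "that"
[7,8] S  lex  "no"
[6,8] S\(S/PP)  >  k=7
[0,8] S  <  k=6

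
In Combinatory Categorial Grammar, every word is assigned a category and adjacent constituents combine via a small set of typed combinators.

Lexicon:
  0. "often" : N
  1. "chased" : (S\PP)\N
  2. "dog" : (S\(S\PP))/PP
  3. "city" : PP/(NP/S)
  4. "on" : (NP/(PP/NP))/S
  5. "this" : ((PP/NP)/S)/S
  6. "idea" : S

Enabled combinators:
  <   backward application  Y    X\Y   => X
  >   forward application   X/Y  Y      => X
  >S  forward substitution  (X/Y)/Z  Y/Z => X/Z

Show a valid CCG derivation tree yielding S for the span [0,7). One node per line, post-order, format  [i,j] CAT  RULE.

[0,1] N  lex  "often"
[1,2] (S\PP)\N  lex  "chased"
[0,2] S\PP  <  k=1
[2,3] (S\(S\PP))/PP  lex  "dog"
[3,4] PP/(NP/S)  lex  "city"
[4,5] (NP/(PP/NP))/S  lex  "on"
[5,6] ((PP/NP)/S)/S  lex  "this"
[6,7] S  lex  "idea"
[5,7] (PP/NP)/S  >  k=6
[4,7] NP/S  >S  k=5
[3,7] PP  >  k=4
[2,7] S\(S\PP)  >  k=3
[0,7] S  <  k=2

[0,7] S   <
  [0,2] S\PP   <
    [0,1] "often" : N
    [1,2] "chased" : (S\PP)\N
  [2,7] S\(S\PP)   >
    [2,3] "dog" : (S\(S\PP))/PP
    [3,7] PP   >
      [3,4] "city" : PP/(NP/S)
      [4,7] NP/S   >S
        [4,5] "on" : (NP/(PP/NP))/S
        [5,7] (PP/NP)/S   >
          [5,6] "this" : ((PP/NP)/S)/S
          [6,7] "idea" : S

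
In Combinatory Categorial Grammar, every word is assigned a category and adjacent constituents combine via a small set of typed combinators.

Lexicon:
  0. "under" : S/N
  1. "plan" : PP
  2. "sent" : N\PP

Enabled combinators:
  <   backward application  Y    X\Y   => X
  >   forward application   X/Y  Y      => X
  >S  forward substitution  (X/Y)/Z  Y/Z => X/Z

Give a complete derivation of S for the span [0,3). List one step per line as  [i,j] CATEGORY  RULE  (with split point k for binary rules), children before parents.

[0,3] S   >
  [0,1] "under" : S/N
  [1,3] N   <
    [1,2] "plan" : PP
    [2,3] "sent" : N\PP

[0,1] S/N  lex  "under"
[1,2] PP  lex  "plan"
[2,3] N\PP  lex  "sent"
[1,3] N  <  k=2
[0,3] S  >  k=1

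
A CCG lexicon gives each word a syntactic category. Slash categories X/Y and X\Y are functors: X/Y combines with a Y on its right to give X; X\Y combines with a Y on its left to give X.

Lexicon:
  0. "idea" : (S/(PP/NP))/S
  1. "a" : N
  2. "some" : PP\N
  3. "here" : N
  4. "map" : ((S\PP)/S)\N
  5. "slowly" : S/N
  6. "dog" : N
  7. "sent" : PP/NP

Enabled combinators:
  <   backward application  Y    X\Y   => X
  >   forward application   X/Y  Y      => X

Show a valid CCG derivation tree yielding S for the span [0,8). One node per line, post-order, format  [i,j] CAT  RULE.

[0,1] (S/(PP/NP))/S  lex  "idea"
[1,2] N  lex  "a"
[2,3] PP\N  lex  "some"
[1,3] PP  <  k=2
[3,4] N  lex  "here"
[4,5] ((S\PP)/S)\N  lex  "map"
[3,5] (S\PP)/S  <  k=4
[5,6] S/N  lex  "slowly"
[6,7] N  lex  "dog"
[5,7] S  >  k=6
[3,7] S\PP  >  k=5
[1,7] S  <  k=3
[0,7] S/(PP/NP)  >  k=1
[7,8] PP/NP  lex  "sent"
[0,8] S  >  k=7

[0,8] S   >
  [0,7] S/(PP/NP)   >
    [0,1] "idea" : (S/(PP/NP))/S
    [1,7] S   <
      [1,3] PP   <
        [1,2] "a" : N
        [2,3] "some" : PP\N
      [3,7] S\PP   >
        [3,5] (S\PP)/S   <
          [3,4] "here" : N
          [4,5] "map" : ((S\PP)/S)\N
        [5,7] S   >
          [5,6] "slowly" : S/N
          [6,7] "dog" : N
  [7,8] "sent" : PP/NP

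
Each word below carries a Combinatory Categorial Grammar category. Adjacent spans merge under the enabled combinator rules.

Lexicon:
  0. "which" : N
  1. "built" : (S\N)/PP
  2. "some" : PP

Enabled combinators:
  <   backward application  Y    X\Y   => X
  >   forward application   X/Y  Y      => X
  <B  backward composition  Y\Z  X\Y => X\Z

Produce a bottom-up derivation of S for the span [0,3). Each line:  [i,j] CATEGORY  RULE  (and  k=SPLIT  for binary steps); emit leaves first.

[0,1] N  lex  "which"
[1,2] (S\N)/PP  lex  "built"
[2,3] PP  lex  "some"
[1,3] S\N  >  k=2
[0,3] S  <  k=1

[0,3] S   <
  [0,1] "which" : N
  [1,3] S\N   >
    [1,2] "built" : (S\N)/PP
    [2,3] "some" : PP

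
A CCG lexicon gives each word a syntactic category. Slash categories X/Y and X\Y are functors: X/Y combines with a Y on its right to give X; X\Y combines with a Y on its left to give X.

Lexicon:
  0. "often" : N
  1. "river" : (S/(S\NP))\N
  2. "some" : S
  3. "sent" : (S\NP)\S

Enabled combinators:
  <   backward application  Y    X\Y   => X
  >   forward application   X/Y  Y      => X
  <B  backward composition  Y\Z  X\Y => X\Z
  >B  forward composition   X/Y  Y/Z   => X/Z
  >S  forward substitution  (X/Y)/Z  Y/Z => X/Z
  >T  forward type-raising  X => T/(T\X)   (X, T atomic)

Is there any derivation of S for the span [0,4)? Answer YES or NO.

[0,4] S   >
  [0,2] S/(S\NP)   <
    [0,1] "often" : N
    [1,2] "river" : (S/(S\NP))\N
  [2,4] S\NP   <
    [2,3] "some" : S
    [3,4] "sent" : (S\NP)\S

YES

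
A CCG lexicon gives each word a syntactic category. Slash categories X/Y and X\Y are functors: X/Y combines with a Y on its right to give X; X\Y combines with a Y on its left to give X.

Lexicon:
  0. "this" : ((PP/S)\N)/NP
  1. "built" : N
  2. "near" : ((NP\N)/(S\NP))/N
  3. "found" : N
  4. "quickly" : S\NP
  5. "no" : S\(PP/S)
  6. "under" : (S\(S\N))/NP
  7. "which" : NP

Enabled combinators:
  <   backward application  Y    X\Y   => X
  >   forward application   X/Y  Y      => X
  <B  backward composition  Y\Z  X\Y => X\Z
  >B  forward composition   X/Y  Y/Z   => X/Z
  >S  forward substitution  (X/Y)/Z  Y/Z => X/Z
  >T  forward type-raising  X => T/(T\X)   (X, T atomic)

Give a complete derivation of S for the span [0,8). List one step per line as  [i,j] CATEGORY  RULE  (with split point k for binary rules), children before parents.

[0,1] ((PP/S)\N)/NP  lex  "this"
[1,2] N  lex  "built"
[1,2] NP/(NP\N)  >T
[2,3] ((NP\N)/(S\NP))/N  lex  "near"
[3,4] N  lex  "found"
[2,4] (NP\N)/(S\NP)  >  k=3
[4,5] S\NP  lex  "quickly"
[2,5] NP\N  >  k=4
[1,5] NP  >  k=2
[0,5] (PP/S)\N  >  k=1
[5,6] S\(PP/S)  lex  "no"
[0,6] S\N  <B  k=5
[6,7] (S\(S\N))/NP  lex  "under"
[7,8] NP  lex  "which"
[6,8] S\(S\N)  >  k=7
[0,8] S  <  k=6

[0,8] S   <
  [0,6] S\N   <B
    [0,5] (PP/S)\N   >
      [0,1] "this" : ((PP/S)\N)/NP
      [1,5] NP   >
        [1,2] NP/(NP\N)   >T
          [1,2] "built" : N
        [2,5] NP\N   >
          [2,4] (NP\N)/(S\NP)   >
            [2,3] "near" : ((NP\N)/(S\NP))/N
            [3,4] "found" : N
          [4,5] "quickly" : S\NP
    [5,6] "no" : S\(PP/S)
  [6,8] S\(S\N)   >
    [6,7] "under" : (S\(S\N))/NP
    [7,8] "which" : NP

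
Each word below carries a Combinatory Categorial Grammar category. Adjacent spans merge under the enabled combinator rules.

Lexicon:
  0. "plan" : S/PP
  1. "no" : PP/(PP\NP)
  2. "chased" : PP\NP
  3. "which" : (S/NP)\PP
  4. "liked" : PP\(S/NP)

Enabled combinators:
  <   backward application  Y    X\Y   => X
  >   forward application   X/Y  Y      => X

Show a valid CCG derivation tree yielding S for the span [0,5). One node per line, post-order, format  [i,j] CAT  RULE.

[0,5] S   >
  [0,1] "plan" : S/PP
  [1,5] PP   <
    [1,4] S/NP   <
      [1,3] PP   >
        [1,2] "no" : PP/(PP\NP)
        [2,3] "chased" : PP\NP
      [3,4] "which" : (S/NP)\PP
    [4,5] "liked" : PP\(S/NP)

[0,1] S/PP  lex  "plan"
[1,2] PP/(PP\NP)  lex  "no"
[2,3] PP\NP  lex  "chased"
[1,3] PP  >  k=2
[3,4] (S/NP)\PP  lex  "which"
[1,4] S/NP  <  k=3
[4,5] PP\(S/NP)  lex  "liked"
[1,5] PP  <  k=4
[0,5] S  >  k=1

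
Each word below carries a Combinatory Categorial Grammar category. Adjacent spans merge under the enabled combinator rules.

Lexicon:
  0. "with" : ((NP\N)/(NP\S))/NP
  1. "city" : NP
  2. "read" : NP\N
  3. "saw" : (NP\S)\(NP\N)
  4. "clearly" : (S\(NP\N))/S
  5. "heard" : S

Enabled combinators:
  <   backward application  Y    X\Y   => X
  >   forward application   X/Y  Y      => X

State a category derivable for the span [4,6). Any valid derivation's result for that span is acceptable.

[0,6] S   <
  [0,4] NP\N   >
    [0,2] (NP\N)/(NP\S)   >
      [0,1] "with" : ((NP\N)/(NP\S))/NP
      [1,2] "city" : NP
    [2,4] NP\S   <
      [2,3] "read" : NP\N
      [3,4] "saw" : (NP\S)\(NP\N)
  [4,6] S\(NP\N)   >
    [4,5] "clearly" : (S\(NP\N))/S
    [5,6] "heard" : S

S\(NP\N)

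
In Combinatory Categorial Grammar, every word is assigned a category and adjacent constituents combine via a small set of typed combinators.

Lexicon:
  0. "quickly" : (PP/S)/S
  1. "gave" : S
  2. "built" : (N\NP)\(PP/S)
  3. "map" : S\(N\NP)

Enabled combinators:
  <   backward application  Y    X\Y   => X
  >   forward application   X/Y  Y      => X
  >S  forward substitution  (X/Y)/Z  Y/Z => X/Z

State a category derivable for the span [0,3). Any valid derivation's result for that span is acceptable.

N\NP

[0,4] S   <
  [0,3] N\NP   <
    [0,2] PP/S   >
      [0,1] "quickly" : (PP/S)/S
      [1,2] "gave" : S
    [2,3] "built" : (N\NP)\(PP/S)
  [3,4] "map" : S\(N\NP)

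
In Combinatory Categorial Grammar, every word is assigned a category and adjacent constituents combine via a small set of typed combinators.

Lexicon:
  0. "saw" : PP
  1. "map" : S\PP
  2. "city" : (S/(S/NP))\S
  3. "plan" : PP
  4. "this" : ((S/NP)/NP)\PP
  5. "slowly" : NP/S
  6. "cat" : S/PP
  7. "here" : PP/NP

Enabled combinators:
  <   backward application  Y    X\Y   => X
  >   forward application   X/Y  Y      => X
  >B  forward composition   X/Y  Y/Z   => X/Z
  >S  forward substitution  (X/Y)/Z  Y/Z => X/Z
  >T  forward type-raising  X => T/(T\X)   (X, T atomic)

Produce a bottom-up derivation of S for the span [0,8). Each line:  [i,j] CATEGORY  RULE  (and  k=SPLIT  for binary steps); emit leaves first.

[0,1] PP  lex  "saw"
[0,1] S/(S\PP)  >T
[1,2] S\PP  lex  "map"
[0,2] S  >  k=1
[2,3] (S/(S/NP))\S  lex  "city"
[0,3] S/(S/NP)  <  k=2
[3,4] PP  lex  "plan"
[4,5] ((S/NP)/NP)\PP  lex  "this"
[3,5] (S/NP)/NP  <  k=4
[5,6] NP/S  lex  "slowly"
[6,7] S/PP  lex  "cat"
[5,7] NP/PP  >B  k=6
[7,8] PP/NP  lex  "here"
[5,8] NP/NP  >B  k=7
[3,8] S/NP  >S  k=5
[0,8] S  >  k=3

[0,8] S   >
  [0,3] S/(S/NP)   <
    [0,2] S   >
      [0,1] S/(S\PP)   >T
        [0,1] "saw" : PP
      [1,2] "map" : S\PP
    [2,3] "city" : (S/(S/NP))\S
  [3,8] S/NP   >S
    [3,5] (S/NP)/NP   <
      [3,4] "plan" : PP
      [4,5] "this" : ((S/NP)/NP)\PP
    [5,8] NP/NP   >B
      [5,7] NP/PP   >B
        [5,6] "slowly" : NP/S
        [6,7] "cat" : S/PP
      [7,8] "here" : PP/NP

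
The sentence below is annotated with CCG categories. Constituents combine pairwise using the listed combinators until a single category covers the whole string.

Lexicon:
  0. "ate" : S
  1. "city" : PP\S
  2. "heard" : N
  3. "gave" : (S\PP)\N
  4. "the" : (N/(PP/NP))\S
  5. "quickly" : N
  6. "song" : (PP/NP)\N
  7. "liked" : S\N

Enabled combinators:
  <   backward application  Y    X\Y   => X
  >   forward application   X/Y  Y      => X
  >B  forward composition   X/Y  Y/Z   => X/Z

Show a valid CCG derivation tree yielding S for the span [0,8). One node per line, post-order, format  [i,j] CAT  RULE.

[0,1] S  lex  "ate"
[1,2] PP\S  lex  "city"
[0,2] PP  <  k=1
[2,3] N  lex  "heard"
[3,4] (S\PP)\N  lex  "gave"
[2,4] S\PP  <  k=3
[0,4] S  <  k=2
[4,5] (N/(PP/NP))\S  lex  "the"
[0,5] N/(PP/NP)  <  k=4
[5,6] N  lex  "quickly"
[6,7] (PP/NP)\N  lex  "song"
[5,7] PP/NP  <  k=6
[0,7] N  >  k=5
[7,8] S\N  lex  "liked"
[0,8] S  <  k=7

[0,8] S   <
  [0,7] N   >
    [0,5] N/(PP/NP)   <
      [0,4] S   <
        [0,2] PP   <
          [0,1] "ate" : S
          [1,2] "city" : PP\S
        [2,4] S\PP   <
          [2,3] "heard" : N
          [3,4] "gave" : (S\PP)\N
      [4,5] "the" : (N/(PP/NP))\S
    [5,7] PP/NP   <
      [5,6] "quickly" : N
      [6,7] "song" : (PP/NP)\N
  [7,8] "liked" : S\N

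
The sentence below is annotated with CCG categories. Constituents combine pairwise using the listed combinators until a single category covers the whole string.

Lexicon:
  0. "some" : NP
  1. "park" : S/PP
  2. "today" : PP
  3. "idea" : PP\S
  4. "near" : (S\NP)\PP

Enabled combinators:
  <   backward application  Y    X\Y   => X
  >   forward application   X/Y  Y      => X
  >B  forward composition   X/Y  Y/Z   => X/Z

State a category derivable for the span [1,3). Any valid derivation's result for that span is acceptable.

S

[0,5] S   <
  [0,1] "some" : NP
  [1,5] S\NP   <
    [1,4] PP   <
      [1,3] S   >
        [1,2] "park" : S/PP
        [2,3] "today" : PP
      [3,4] "idea" : PP\S
    [4,5] "near" : (S\NP)\PP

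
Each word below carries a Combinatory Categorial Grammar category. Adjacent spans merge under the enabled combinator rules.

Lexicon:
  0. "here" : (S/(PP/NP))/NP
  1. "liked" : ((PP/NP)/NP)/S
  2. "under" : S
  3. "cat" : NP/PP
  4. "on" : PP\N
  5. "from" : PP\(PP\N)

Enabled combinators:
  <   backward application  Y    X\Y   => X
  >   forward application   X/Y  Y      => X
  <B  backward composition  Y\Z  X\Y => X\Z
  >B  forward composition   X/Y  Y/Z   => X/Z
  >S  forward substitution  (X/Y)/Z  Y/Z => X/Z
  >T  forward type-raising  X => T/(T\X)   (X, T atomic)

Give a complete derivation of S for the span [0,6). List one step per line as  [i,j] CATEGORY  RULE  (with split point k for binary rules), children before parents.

[0,1] (S/(PP/NP))/NP  lex  "here"
[1,2] ((PP/NP)/NP)/S  lex  "liked"
[2,3] S  lex  "under"
[1,3] (PP/NP)/NP  >  k=2
[0,3] S/NP  >S  k=1
[3,4] NP/PP  lex  "cat"
[4,5] PP\N  lex  "on"
[5,6] PP\(PP\N)  lex  "from"
[4,6] PP  <  k=5
[3,6] NP  >  k=4
[0,6] S  >  k=3

[0,6] S   >
  [0,3] S/NP   >S
    [0,1] "here" : (S/(PP/NP))/NP
    [1,3] (PP/NP)/NP   >
      [1,2] "liked" : ((PP/NP)/NP)/S
      [2,3] "under" : S
  [3,6] NP   >
    [3,4] "cat" : NP/PP
    [4,6] PP   <
      [4,5] "on" : PP\N
      [5,6] "from" : PP\(PP\N)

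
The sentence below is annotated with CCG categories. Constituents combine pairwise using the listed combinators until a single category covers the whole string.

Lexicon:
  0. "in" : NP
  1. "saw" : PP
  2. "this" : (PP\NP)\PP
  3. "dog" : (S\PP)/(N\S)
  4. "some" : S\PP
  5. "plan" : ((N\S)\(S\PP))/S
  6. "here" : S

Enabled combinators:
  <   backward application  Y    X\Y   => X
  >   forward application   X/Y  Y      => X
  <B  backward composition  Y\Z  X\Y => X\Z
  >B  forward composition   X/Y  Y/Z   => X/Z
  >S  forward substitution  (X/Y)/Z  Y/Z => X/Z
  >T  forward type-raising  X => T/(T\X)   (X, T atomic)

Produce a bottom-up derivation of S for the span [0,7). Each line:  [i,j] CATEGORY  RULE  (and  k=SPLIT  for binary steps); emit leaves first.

[0,1] NP  lex  "in"
[1,2] PP  lex  "saw"
[2,3] (PP\NP)\PP  lex  "this"
[1,3] PP\NP  <  k=2
[0,3] PP  <  k=1
[3,4] (S\PP)/(N\S)  lex  "dog"
[4,5] S\PP  lex  "some"
[5,6] ((N\S)\(S\PP))/S  lex  "plan"
[6,7] S  lex  "here"
[5,7] (N\S)\(S\PP)  >  k=6
[4,7] N\S  <  k=5
[3,7] S\PP  >  k=4
[0,7] S  <  k=3

[0,7] S   <
  [0,3] PP   <
    [0,1] "in" : NP
    [1,3] PP\NP   <
      [1,2] "saw" : PP
      [2,3] "this" : (PP\NP)\PP
  [3,7] S\PP   >
    [3,4] "dog" : (S\PP)/(N\S)
    [4,7] N\S   <
      [4,5] "some" : S\PP
      [5,7] (N\S)\(S\PP)   >
        [5,6] "plan" : ((N\S)\(S\PP))/S
        [6,7] "here" : S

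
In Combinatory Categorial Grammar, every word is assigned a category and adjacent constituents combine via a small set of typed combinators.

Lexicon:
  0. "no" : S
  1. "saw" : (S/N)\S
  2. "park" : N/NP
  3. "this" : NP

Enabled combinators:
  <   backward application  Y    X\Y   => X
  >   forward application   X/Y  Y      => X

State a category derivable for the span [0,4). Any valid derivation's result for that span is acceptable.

S

[0,4] S   >
  [0,2] S/N   <
    [0,1] "no" : S
    [1,2] "saw" : (S/N)\S
  [2,4] N   >
    [2,3] "park" : N/NP
    [3,4] "this" : NP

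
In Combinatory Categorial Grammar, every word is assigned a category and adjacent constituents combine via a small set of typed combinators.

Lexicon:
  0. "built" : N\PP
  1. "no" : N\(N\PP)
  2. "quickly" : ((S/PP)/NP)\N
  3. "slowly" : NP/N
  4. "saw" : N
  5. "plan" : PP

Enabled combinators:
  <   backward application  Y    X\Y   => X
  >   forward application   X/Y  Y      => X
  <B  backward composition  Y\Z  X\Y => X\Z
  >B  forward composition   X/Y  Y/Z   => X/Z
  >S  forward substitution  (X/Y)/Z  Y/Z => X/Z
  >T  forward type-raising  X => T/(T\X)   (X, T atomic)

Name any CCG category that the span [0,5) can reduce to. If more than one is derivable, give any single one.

[0,6] S   >
  [0,5] S/PP   >
    [0,3] (S/PP)/NP   <
      [0,2] N   <
        [0,1] "built" : N\PP
        [1,2] "no" : N\(N\PP)
      [2,3] "quickly" : ((S/PP)/NP)\N
    [3,5] NP   >
      [3,4] "slowly" : NP/N
      [4,5] "saw" : N
  [5,6] "plan" : PP

S/PP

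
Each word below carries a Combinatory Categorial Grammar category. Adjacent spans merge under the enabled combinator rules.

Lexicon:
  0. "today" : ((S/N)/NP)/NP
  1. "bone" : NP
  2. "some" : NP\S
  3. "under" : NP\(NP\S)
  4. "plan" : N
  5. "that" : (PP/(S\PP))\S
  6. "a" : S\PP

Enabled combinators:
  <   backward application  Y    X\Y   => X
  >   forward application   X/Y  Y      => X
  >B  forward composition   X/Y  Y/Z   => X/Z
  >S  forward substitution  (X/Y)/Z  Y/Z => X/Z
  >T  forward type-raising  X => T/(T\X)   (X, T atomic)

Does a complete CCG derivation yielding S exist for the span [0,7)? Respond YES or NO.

((S/N)/NP)/NP NP NP\S NP\(NP\S) N (PP/(S\PP))\S S\PP
CKY chart[0,7] = {N/(N\PP), NP/(NP\PP), PP, PP/(PP\PP), S/(S\PP)}; S ∉ chart

NO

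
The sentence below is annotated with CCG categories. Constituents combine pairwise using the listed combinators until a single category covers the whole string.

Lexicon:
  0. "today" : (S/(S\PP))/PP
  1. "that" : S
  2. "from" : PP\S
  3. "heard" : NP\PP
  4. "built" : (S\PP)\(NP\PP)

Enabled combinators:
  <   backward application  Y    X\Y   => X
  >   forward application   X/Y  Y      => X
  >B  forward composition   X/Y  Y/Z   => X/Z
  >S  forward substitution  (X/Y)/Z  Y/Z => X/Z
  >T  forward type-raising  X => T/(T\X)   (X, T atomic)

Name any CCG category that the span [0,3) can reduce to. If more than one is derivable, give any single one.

[0,5] S   >
  [0,3] S/(S\PP)   >
    [0,1] "today" : (S/(S\PP))/PP
    [1,3] PP   <
      [1,2] "that" : S
      [2,3] "from" : PP\S
  [3,5] S\PP   <
    [3,4] "heard" : NP\PP
    [4,5] "built" : (S\PP)\(NP\PP)

S/(S\PP)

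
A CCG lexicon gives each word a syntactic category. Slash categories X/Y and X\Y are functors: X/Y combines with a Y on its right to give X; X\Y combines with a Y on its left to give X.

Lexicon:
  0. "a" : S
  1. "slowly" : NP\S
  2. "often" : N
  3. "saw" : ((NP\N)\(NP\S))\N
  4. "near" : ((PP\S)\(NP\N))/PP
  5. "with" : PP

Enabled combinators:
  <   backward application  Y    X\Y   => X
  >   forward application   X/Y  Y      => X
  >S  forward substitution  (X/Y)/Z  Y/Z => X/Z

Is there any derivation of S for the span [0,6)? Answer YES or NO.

S NP\S N ((NP\N)\(NP\S))\N ((PP\S)\(NP\N))/PP PP
CKY chart[0,6] = {PP}; S ∉ chart

NO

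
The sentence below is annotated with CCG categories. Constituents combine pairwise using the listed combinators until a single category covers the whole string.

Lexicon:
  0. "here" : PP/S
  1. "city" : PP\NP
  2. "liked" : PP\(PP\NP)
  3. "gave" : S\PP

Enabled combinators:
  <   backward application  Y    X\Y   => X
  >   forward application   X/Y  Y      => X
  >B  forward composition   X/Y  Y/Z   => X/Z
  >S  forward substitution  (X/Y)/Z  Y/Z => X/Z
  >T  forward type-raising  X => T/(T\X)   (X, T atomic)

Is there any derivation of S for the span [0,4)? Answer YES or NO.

NO

PP/S PP\NP PP\(PP\NP) S\PP
CKY chart[0,4] = {N/(N\PP), NP/(NP\PP), PP, PP/(PP\PP), PP/(S\S), S/(S\PP)}; S ∉ chart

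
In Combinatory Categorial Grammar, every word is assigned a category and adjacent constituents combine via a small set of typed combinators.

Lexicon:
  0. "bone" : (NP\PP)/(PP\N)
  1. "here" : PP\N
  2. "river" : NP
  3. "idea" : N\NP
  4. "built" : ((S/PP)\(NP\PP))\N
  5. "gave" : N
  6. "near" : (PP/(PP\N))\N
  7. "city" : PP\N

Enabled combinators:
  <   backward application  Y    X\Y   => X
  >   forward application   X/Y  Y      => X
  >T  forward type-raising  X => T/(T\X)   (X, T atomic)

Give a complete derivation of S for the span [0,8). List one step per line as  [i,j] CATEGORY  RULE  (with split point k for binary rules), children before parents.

[0,1] (NP\PP)/(PP\N)  lex  "bone"
[1,2] PP\N  lex  "here"
[0,2] NP\PP  >  k=1
[2,3] NP  lex  "river"
[2,3] N/(N\NP)  >T
[3,4] N\NP  lex  "idea"
[2,4] N  >  k=3
[4,5] ((S/PP)\(NP\PP))\N  lex  "built"
[2,5] (S/PP)\(NP\PP)  <  k=4
[0,5] S/PP  <  k=2
[5,6] N  lex  "gave"
[6,7] (PP/(PP\N))\N  lex  "near"
[5,7] PP/(PP\N)  <  k=6
[7,8] PP\N  lex  "city"
[5,8] PP  >  k=7
[0,8] S  >  k=5

[0,8] S   >
  [0,5] S/PP   <
    [0,2] NP\PP   >
      [0,1] "bone" : (NP\PP)/(PP\N)
      [1,2] "here" : PP\N
    [2,5] (S/PP)\(NP\PP)   <
      [2,4] N   >
        [2,3] N/(N\NP)   >T
          [2,3] "river" : NP
        [3,4] "idea" : N\NP
      [4,5] "built" : ((S/PP)\(NP\PP))\N
  [5,8] PP   >
    [5,7] PP/(PP\N)   <
      [5,6] "gave" : N
      [6,7] "near" : (PP/(PP\N))\N
    [7,8] "city" : PP\N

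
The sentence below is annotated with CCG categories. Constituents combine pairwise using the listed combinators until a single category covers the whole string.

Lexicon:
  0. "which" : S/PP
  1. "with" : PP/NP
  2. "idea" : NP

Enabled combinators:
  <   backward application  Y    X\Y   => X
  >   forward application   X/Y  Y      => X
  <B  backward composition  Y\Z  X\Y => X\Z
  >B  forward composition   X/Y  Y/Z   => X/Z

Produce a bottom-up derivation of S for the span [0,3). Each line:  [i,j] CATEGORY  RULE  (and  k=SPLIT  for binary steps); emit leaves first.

[0,3] S   >
  [0,2] S/NP   >B
    [0,1] "which" : S/PP
    [1,2] "with" : PP/NP
  [2,3] "idea" : NP

[0,1] S/PP  lex  "which"
[1,2] PP/NP  lex  "with"
[0,2] S/NP  >B  k=1
[2,3] NP  lex  "idea"
[0,3] S  >  k=2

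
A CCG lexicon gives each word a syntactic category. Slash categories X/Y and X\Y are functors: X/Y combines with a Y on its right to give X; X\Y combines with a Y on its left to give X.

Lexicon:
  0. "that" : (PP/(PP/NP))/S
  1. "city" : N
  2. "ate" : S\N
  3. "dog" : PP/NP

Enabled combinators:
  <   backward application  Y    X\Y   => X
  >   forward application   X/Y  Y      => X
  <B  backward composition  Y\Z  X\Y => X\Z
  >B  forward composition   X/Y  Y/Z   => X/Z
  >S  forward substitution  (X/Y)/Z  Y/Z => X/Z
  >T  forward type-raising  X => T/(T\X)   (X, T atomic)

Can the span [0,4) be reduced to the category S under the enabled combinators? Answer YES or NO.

NO

(PP/(PP/NP))/S N S\N PP/NP
CKY chart[0,4] = {N/(N\PP), NP/(NP\PP), PP, PP/(PP\PP), S/(S\PP)}; S ∉ chart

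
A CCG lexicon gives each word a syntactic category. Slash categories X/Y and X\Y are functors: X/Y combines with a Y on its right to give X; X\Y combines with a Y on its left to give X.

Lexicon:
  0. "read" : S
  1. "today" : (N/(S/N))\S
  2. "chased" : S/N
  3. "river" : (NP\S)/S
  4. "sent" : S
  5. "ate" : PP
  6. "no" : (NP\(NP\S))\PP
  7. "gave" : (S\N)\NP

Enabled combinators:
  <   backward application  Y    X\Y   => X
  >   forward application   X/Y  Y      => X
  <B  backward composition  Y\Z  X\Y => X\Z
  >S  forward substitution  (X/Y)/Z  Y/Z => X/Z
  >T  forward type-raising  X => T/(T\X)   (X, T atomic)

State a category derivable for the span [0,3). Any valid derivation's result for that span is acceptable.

N

[0,8] S   <
  [0,3] N   >
    [0,2] N/(S/N)   <
      [0,1] "read" : S
      [1,2] "today" : (N/(S/N))\S
    [2,3] "chased" : S/N
  [3,8] S\N   <
    [3,7] NP   <
      [3,5] NP\S   >
        [3,4] "river" : (NP\S)/S
        [4,5] "sent" : S
      [5,7] NP\(NP\S)   <
        [5,6] "ate" : PP
        [6,7] "no" : (NP\(NP\S))\PP
    [7,8] "gave" : (S\N)\NP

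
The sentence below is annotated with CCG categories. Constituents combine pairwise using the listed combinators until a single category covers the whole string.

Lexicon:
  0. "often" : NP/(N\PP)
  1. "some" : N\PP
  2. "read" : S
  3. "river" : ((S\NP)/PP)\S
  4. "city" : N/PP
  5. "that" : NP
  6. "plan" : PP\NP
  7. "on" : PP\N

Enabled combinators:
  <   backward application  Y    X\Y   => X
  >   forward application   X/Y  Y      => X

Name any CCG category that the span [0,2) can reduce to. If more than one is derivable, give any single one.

NP

[0,8] S   <
  [0,2] NP   >
    [0,1] "often" : NP/(N\PP)
    [1,2] "some" : N\PP
  [2,8] S\NP   >
    [2,4] (S\NP)/PP   <
      [2,3] "read" : S
      [3,4] "river" : ((S\NP)/PP)\S
    [4,8] PP   <
      [4,7] N   >
        [4,5] "city" : N/PP
        [5,7] PP   <
          [5,6] "that" : NP
          [6,7] "plan" : PP\NP
      [7,8] "on" : PP\N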